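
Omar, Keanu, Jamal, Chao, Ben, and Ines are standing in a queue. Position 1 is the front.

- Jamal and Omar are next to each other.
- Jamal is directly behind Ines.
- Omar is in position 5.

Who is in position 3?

Ines

With clues 1–3, Ben, Chao, Jamal, Keanu, and Omar are ruled out for position 3.
So position 3 is Ines.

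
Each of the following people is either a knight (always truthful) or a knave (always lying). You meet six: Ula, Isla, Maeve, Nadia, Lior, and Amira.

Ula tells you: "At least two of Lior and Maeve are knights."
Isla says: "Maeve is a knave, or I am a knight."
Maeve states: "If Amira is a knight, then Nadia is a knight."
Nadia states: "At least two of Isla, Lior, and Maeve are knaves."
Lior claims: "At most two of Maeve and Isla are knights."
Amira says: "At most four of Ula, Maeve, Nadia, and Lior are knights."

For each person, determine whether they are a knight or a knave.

Ula: knave, Isla: knight, Maeve: knave, Nadia: knave, Lior: knight, Amira: knight

Regardless of anyone's role, Lior's statement is true, so Lior is a knight.
With that fixed, Amira's statement is true, so Amira is a knight.
Consider Ula. Suppose Ula is a knight.
Then no assignment of the remaining roles makes every statement match its speaker's type — contradiction.
So Ula is a knave.
Consider Isla. Suppose Isla is a knave.
Then no assignment of the remaining roles makes every statement match its speaker's type — contradiction.
So Isla is a knight.
With that fixed, Nadia's statement is false, so Nadia is a knave.
With that fixed, Maeve's statement is false, so Maeve is a knave.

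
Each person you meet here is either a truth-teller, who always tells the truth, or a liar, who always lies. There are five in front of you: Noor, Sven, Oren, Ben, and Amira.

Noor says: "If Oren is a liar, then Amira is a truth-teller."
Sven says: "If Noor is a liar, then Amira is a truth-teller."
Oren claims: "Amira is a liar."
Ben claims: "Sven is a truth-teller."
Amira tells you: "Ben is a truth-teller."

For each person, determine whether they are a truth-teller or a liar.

Consider Noor. Suppose Noor is a liar.
Then no assignment of the remaining roles makes every statement match its speaker's type — contradiction.
So Noor is a truth-teller.
With that fixed, Sven's statement is true, so Sven is a truth-teller.
With that fixed, Ben's statement is true, so Ben is a truth-teller.
With that fixed, Amira's statement is true, so Amira is a truth-teller.
With that fixed, Oren's statement is false, so Oren is a liar.

Noor: truth-teller, Sven: truth-teller, Oren: liar, Ben: truth-teller, Amira: truth-teller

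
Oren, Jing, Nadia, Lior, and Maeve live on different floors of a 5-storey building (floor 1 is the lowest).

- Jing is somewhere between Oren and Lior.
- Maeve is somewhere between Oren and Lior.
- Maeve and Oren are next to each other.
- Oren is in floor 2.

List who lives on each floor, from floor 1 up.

From clue 1: Jing is in {2,3,4}.
From clues 1–4: Nadia → floor 1, Oren → floor 2, Maeve → floor 3, Jing → floor 4, Lior → floor 5.

Nadia, Oren, Maeve, Jing, Lior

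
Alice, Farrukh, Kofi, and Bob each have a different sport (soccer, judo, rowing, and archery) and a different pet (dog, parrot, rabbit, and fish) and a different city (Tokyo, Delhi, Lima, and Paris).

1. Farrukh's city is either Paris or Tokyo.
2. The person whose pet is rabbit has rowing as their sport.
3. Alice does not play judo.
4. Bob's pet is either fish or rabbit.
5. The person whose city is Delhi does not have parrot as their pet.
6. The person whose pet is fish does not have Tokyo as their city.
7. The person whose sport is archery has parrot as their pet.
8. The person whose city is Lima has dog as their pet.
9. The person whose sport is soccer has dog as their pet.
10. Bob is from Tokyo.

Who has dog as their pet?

Alice

With clues 1–4, Bob is impossible for the one with pet dog.
With clues 1–8, Farrukh is impossible for the one with pet dog.
With clues 1–10, Kofi is impossible for the one with pet dog.
That leaves Alice.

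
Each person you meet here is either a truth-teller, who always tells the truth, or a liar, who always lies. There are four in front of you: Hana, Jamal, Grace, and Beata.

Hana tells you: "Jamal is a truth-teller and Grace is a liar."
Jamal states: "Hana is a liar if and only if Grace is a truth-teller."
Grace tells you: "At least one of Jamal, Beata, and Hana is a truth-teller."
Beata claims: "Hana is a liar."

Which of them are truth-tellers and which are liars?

Hana: liar, Jamal: truth-teller, Grace: truth-teller, Beata: truth-teller

Consider Hana. Suppose Hana is a truth-teller.
Then no assignment of the remaining roles makes every statement match its speaker's type — contradiction.
So Hana is a liar.
With that fixed, Beata's statement is true, so Beata is a truth-teller.
With that fixed, Grace's statement is true, so Grace is a truth-teller.
With that fixed, Jamal's statement is true, so Jamal is a truth-teller.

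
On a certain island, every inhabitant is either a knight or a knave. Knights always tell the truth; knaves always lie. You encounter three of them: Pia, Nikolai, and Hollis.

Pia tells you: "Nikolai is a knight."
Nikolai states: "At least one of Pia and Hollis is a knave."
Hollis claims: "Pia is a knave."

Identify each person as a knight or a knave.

Pia: knight, Nikolai: knight, Hollis: knave

Consider Pia. Suppose Pia is a knave.
Then no assignment of the remaining roles makes every statement match its speaker's type — contradiction.
So Pia is a knight.
With that fixed, Hollis's statement is false, so Hollis is a knave.
With that fixed, Nikolai's statement is true, so Nikolai is a knight.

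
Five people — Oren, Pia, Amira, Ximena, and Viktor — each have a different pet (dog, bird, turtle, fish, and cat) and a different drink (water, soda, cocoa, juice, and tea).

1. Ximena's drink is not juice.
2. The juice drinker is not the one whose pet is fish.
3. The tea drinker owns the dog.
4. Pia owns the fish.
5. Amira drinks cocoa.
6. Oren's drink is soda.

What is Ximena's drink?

Clue 1 rules out juice for Ximena's drink.
With clues 1–5, cocoa is impossible for Ximena's drink.
With clues 1–6, soda and water are impossible for Ximena's drink.
That leaves tea.

tea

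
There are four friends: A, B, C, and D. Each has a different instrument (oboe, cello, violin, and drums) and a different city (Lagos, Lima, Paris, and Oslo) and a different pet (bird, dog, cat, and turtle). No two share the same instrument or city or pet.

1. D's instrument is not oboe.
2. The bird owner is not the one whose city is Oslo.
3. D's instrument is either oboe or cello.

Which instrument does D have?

Clue 1 rules out oboe for D's instrument.
With clues 1–3, drums and violin are impossible for D's instrument.
That leaves cello.

cello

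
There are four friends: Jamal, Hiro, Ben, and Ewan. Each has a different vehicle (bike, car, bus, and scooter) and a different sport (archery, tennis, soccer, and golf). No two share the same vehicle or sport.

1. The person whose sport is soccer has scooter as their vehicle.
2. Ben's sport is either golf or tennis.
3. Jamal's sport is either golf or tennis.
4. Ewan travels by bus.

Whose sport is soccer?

Hiro

With clues 1–2, Ben is impossible for the one with sport soccer.
With clues 1–3, Jamal is impossible for the one with sport soccer.
With clues 1–4, Ewan is impossible for the one with sport soccer.
That leaves Hiro.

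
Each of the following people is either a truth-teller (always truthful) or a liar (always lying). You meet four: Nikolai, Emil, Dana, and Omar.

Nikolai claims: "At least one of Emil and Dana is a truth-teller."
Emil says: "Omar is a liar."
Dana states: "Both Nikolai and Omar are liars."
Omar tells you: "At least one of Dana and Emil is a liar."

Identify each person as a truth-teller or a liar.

Consider Nikolai. Suppose Nikolai is a truth-teller.
Then no assignment of the remaining roles makes every statement match its speaker's type — contradiction.
So Nikolai is a liar.
Consider Emil. Suppose Emil is a truth-teller.
Then Nikolai's statement comes out true, contradicting Nikolai being a liar.
So Emil is a liar.
With that fixed, Omar's statement is true, so Omar is a truth-teller.
With that fixed, Dana's statement is false, so Dana is a liar.

Nikolai: liar, Emil: liar, Dana: liar, Omar: truth-teller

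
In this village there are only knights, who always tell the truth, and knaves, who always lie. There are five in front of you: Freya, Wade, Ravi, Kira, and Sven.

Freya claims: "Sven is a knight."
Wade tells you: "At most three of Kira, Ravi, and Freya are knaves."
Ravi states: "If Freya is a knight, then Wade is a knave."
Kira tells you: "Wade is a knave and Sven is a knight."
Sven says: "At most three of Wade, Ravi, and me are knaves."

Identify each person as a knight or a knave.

Freya: knight, Wade: knight, Ravi: knave, Kira: knave, Sven: knight

Regardless of anyone's role, Wade's statement is true, so Wade is a knight.
With that fixed, Kira's statement is false, so Kira is a knave.
With that fixed, Sven's statement is true, so Sven is a knight.
With that fixed, Freya's statement is true, so Freya is a knight.
With that fixed, Ravi's statement is false, so Ravi is a knave.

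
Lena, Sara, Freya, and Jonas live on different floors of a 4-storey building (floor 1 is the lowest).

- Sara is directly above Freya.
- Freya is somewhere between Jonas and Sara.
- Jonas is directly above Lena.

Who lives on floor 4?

With clue 1, Freya is ruled out for floor 4.
With clues 1–2, Jonas is ruled out for floor 4.
With clues 1–3, Lena is ruled out for floor 4.
So floor 4 is Sara.

Sara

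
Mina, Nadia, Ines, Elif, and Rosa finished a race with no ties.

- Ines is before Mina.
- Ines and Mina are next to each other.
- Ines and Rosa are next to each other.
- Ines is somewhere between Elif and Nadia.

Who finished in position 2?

Rosa

With clues 1–3, Mina is ruled out for place 2.
With clues 1–4, Elif, Ines, and Nadia are ruled out for place 2.
So place 2 is Rosa.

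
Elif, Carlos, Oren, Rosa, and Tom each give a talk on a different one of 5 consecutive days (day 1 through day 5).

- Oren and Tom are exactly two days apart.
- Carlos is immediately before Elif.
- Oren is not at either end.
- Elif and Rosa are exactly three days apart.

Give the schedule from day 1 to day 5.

From clues 1–2: Elif is in {2,5}.
From clues 1–3: Oren → day 3.
From clues 1–4: Tom → day 1, Rosa → day 2, Carlos → day 4, Elif → day 5.

Tom, Rosa, Oren, Carlos, Elif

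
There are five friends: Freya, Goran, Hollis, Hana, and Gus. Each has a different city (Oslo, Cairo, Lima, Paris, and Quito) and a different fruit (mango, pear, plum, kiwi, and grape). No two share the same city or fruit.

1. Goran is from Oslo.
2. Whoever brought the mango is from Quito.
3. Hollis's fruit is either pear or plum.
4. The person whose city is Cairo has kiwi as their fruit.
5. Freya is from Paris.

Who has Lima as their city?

Hollis

Clue 1 rules out Goran for the one with city Lima.
With clues 1–5, Freya, Gus, and Hana are impossible for the one with city Lima.
That leaves Hollis.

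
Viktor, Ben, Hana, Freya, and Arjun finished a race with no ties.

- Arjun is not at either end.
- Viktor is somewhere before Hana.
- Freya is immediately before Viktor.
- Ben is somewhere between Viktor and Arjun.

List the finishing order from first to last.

Freya, Viktor, Ben, Arjun, Hana

From clue 1: Arjun is in {2,3,4}.
From clues 1–3: Viktor is in {2,3,4}.
From clues 1–4: Freya → place 1, Viktor → place 2, Ben → place 3, Arjun → place 4, Hana → place 5.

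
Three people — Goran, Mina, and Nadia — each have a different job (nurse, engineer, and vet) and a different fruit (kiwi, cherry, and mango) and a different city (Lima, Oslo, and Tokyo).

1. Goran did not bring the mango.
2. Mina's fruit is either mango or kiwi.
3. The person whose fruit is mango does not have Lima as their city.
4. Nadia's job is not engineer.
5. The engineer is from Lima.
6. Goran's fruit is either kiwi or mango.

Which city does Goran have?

Lima

With clues 1–6, Oslo and Tokyo are impossible for Goran's city.
That leaves Lima.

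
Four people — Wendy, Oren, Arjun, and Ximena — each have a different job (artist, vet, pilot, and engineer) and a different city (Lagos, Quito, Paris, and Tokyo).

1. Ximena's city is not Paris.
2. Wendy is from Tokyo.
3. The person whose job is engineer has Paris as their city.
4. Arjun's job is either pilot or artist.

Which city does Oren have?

Paris

With clues 1–2, Tokyo is impossible for Oren's city.
With clues 1–4, Lagos and Quito are impossible for Oren's city.
That leaves Paris.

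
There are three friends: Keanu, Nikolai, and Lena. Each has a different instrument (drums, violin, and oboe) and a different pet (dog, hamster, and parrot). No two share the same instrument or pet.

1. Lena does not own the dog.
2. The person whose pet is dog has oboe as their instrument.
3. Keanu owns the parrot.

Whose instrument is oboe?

With clues 1–2, Lena is impossible for the one with instrument oboe.
With clues 1–3, Keanu is impossible for the one with instrument oboe.
That leaves Nikolai.

Nikolai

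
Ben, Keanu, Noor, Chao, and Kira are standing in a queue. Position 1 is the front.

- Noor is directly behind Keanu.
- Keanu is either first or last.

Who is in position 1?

With clue 1, Noor is ruled out for position 1.
With clues 1–2, Ben, Chao, and Kira are ruled out for position 1.
So position 1 is Keanu.

Keanu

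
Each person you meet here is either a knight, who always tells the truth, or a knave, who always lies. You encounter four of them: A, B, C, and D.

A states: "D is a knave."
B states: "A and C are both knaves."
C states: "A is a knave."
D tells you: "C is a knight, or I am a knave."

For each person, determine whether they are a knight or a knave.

Consider A. Suppose A is a knight.
Then no assignment of the remaining roles makes every statement match its speaker's type — contradiction.
So A is a knave.
With that fixed, C's statement is true, so C is a knight.
With that fixed, D's statement is true, so D is a knight.
With that fixed, B's statement is false, so B is a knave.

A: knave, B: knave, C: knight, D: knight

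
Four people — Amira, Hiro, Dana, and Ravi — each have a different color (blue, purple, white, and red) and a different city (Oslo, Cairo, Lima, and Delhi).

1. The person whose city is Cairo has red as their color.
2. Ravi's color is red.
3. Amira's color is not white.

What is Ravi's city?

With clues 1–2, Delhi, Lima, and Oslo are impossible for Ravi's city.
That leaves Cairo.

Cairo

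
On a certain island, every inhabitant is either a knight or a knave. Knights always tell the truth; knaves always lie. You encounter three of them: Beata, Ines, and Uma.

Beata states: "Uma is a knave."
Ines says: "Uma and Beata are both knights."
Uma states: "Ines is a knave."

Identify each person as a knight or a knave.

Beata: knave, Ines: knave, Uma: knight

Consider Beata. Suppose Beata is a knight.
Then no assignment of the remaining roles makes every statement match its speaker's type — contradiction.
So Beata is a knave.
With that fixed, Ines's statement is false, so Ines is a knave.
With that fixed, Uma's statement is true, so Uma is a knight.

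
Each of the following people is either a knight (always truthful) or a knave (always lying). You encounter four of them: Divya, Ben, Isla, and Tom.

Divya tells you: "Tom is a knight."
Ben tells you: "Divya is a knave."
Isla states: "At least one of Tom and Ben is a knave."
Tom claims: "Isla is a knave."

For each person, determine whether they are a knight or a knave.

Consider Divya. Suppose Divya is a knight.
Then no assignment of the remaining roles makes every statement match its speaker's type — contradiction.
So Divya is a knave.
With that fixed, Ben's statement is true, so Ben is a knight.
Consider Isla. Suppose Isla is a knave.
Then no assignment of the remaining roles makes every statement match its speaker's type — contradiction.
So Isla is a knight.
With that fixed, Tom's statement is false, so Tom is a knave.

Divya: knave, Ben: knight, Isla: knight, Tom: knave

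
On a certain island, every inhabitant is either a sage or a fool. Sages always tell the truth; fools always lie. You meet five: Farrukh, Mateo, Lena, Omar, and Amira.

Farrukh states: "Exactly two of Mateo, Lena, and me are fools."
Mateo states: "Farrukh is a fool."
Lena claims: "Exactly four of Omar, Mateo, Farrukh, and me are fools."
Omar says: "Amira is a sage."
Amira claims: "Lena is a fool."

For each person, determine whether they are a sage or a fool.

Consider Farrukh. Suppose Farrukh is a fool.
Then no assignment of the remaining roles makes every statement match its speaker's type — contradiction.
So Farrukh is a sage.
With that fixed, Mateo's statement is false, so Mateo is a fool.
With that fixed, Lena's statement is false, so Lena is a fool.
With that fixed, Amira's statement is true, so Amira is a sage.
With that fixed, Omar's statement is true, so Omar is a sage.

Farrukh: sage, Mateo: fool, Lena: fool, Omar: sage, Amira: sage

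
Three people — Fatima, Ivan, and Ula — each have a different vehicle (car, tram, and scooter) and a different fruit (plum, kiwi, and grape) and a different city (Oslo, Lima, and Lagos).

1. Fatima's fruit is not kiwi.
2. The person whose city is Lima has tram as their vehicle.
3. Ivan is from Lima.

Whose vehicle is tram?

Ivan

With clues 1–3, Fatima and Ula are impossible for the one with vehicle tram.
That leaves Ivan.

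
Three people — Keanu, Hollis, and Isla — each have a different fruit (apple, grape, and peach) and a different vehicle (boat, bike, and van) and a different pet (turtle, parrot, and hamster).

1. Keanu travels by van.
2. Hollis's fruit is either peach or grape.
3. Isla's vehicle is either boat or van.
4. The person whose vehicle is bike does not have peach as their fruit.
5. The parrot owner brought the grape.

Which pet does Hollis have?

parrot

With clues 1–5, hamster and turtle are impossible for Hollis's pet.
That leaves parrot.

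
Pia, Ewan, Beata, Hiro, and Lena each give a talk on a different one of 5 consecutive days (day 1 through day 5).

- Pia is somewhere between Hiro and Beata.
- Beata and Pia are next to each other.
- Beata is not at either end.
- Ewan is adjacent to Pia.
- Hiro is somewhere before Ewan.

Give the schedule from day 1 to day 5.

Hiro, Ewan, Pia, Beata, Lena

From clue 1: Pia is in {2,3,4}.
From clues 1–4: Pia → day 3.
From clues 1–5: Hiro → day 1, Ewan → day 2, Beata → day 4, Lena → day 5.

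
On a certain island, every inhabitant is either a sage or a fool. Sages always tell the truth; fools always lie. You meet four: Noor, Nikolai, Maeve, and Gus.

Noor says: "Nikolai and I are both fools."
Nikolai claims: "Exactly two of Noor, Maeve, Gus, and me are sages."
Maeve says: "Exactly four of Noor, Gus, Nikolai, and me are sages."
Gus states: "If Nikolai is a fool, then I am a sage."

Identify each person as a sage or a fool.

Consider Noor. Suppose Noor is a sage.
Then Noor's own statement would have to be true, but it can't be — contradiction.
So Noor is a fool.
With that fixed, Maeve's statement is false, so Maeve is a fool.
Consider Nikolai. Suppose Nikolai is a fool.
Then Noor's statement comes out true, contradicting Noor being a fool.
So Nikolai is a sage.
With that fixed, Gus's statement is true, so Gus is a sage.

Noor: fool, Nikolai: sage, Maeve: fool, Gus: sage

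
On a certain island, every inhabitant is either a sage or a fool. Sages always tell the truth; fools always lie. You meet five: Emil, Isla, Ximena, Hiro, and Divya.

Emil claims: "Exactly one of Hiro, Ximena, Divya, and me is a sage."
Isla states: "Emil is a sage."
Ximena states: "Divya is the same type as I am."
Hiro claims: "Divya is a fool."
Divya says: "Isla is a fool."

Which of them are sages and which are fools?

Consider Emil. Suppose Emil is a sage.
Then no assignment of the remaining roles makes every statement match its speaker's type — contradiction.
So Emil is a fool.
With that fixed, Isla's statement is false, so Isla is a fool.
With that fixed, Divya's statement is true, so Divya is a sage.
With that fixed, Hiro's statement is false, so Hiro is a fool.
Consider Ximena. Suppose Ximena is a fool.
Then Emil's statement comes out true, contradicting Emil being a fool.
So Ximena is a sage.

Emil: fool, Isla: fool, Ximena: sage, Hiro: fool, Divya: sage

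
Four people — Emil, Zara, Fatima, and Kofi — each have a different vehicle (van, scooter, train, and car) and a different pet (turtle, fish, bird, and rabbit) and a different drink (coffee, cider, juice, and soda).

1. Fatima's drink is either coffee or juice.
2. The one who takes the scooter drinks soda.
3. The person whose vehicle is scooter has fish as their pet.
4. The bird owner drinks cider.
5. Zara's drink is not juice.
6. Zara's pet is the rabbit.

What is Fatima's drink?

Clue 1 rules out cider and soda for Fatima's drink.
With clues 1–6, coffee is impossible for Fatima's drink.
That leaves juice.

juice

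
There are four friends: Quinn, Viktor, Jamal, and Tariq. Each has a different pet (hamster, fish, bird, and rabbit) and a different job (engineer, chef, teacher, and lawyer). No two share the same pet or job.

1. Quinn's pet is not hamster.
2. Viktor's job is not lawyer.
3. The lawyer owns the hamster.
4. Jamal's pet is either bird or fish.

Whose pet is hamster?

Clue 1 rules out Quinn for the one with pet hamster.
With clues 1–3, Viktor is impossible for the one with pet hamster.
With clues 1–4, Jamal is impossible for the one with pet hamster.
That leaves Tariq.

Tariq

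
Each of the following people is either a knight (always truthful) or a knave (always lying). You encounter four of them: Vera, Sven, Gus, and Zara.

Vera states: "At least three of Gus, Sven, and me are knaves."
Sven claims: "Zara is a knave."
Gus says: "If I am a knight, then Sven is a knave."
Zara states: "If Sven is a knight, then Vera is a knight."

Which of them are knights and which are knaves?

Vera: knave, Sven: knave, Gus: knight, Zara: knight

Consider Vera. Suppose Vera is a knight.
Then Vera's own statement would have to be true, but it can't be — contradiction.
So Vera is a knave.
Consider Sven. Suppose Sven is a knight.
Then whichever role Gus has, Gus's statement has the wrong truth value — contradiction.
So Sven is a knave.
With that fixed, Gus's statement is true, so Gus is a knight.
With that fixed, Zara's statement is true, so Zara is a knight.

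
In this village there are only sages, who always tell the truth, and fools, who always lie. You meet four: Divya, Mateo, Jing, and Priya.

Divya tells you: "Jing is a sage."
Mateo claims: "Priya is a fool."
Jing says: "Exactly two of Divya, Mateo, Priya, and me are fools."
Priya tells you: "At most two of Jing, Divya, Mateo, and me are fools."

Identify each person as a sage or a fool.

Divya: fool, Mateo: sage, Jing: fool, Priya: fool

Consider Divya. Suppose Divya is a sage.
Then no assignment of the remaining roles makes every statement match its speaker's type — contradiction.
So Divya is a fool.
Consider Mateo. Suppose Mateo is a fool.
Then no assignment of the remaining roles makes every statement match its speaker's type — contradiction.
So Mateo is a sage.
Consider Jing. Suppose Jing is a sage.
Then Divya's statement comes out true, contradicting Divya being a fool.
So Jing is a fool.
Consider Priya. Suppose Priya is a sage.
Then Mateo's statement comes out false, contradicting Mateo being a sage.
So Priya is a fool.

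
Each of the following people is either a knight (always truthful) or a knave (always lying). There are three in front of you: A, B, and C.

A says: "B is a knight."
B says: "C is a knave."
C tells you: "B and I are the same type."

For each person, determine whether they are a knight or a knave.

A: knight, B: knight, C: knave

Consider A. Suppose A is a knave.
Then no assignment of the remaining roles makes every statement match its speaker's type — contradiction.
So A is a knight.
Consider B. Suppose B is a knave.
Then A's statement comes out false, contradicting A being a knight.
So B is a knight.
Consider C. Suppose C is a knight.
Then B's statement comes out false, contradicting B being a knight.
So C is a knave.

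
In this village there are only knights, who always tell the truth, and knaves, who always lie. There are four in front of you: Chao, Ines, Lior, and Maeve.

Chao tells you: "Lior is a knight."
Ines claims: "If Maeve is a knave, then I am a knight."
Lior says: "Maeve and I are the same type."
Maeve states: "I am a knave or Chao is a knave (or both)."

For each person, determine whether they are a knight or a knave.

Chao: knave, Ines: knight, Lior: knave, Maeve: knight

Consider Chao. Suppose Chao is a knight.
Then whichever role Maeve has, Maeve's statement has the wrong truth value — contradiction.
So Chao is a knave.
With that fixed, Maeve's statement is true, so Maeve is a knight.
With that fixed, Ines's statement is true, so Ines is a knight.
Consider Lior. Suppose Lior is a knight.
Then Chao's statement comes out true, contradicting Chao being a knave.
So Lior is a knave.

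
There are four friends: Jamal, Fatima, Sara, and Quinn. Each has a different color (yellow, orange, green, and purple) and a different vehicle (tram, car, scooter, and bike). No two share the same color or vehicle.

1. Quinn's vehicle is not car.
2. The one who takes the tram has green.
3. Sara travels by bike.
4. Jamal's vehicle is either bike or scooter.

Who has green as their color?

Quinn

With clues 1–3, Sara is impossible for the one with color green.
With clues 1–4, Fatima and Jamal are impossible for the one with color green.
That leaves Quinn.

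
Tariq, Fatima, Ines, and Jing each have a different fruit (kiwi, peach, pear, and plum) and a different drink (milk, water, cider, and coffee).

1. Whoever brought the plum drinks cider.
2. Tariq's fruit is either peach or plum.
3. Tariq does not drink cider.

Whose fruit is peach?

With clues 1–3, Fatima, Ines, and Jing are impossible for the one with fruit peach.
That leaves Tariq.

Tariq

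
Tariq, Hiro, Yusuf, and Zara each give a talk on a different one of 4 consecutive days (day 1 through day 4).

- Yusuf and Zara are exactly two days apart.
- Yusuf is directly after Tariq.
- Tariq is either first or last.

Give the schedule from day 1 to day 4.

Tariq, Yusuf, Hiro, Zara

From clues 1–2: Tariq is in {1,2,3}.
From clues 1–3: Tariq → day 1, Yusuf → day 2, Hiro → day 3, Zara → day 4.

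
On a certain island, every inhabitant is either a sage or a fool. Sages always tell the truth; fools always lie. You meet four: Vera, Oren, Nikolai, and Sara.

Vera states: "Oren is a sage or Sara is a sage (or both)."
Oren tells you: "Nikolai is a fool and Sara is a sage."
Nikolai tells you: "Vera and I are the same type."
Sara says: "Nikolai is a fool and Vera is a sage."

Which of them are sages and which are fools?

Vera: sage, Oren: sage, Nikolai: fool, Sara: sage

Consider Vera. Suppose Vera is a fool.
Then whichever role Nikolai has, Nikolai's statement has the wrong truth value — contradiction.
So Vera is a sage.
Consider Oren. Suppose Oren is a fool.
Then no assignment of the remaining roles makes every statement match its speaker's type — contradiction.
So Oren is a sage.
Consider Nikolai. Suppose Nikolai is a sage.
Then Oren's statement comes out false, contradicting Oren being a sage.
So Nikolai is a fool.
With that fixed, Sara's statement is true, so Sara is a sage.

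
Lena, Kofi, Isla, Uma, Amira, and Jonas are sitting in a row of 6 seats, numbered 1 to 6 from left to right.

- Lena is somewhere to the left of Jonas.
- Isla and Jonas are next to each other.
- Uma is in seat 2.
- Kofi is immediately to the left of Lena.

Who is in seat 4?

With clues 1–3, Uma is ruled out for seat 4.
With clues 1–4, Amira, Isla, Jonas, and Kofi are ruled out for seat 4.
So seat 4 is Lena.

Lena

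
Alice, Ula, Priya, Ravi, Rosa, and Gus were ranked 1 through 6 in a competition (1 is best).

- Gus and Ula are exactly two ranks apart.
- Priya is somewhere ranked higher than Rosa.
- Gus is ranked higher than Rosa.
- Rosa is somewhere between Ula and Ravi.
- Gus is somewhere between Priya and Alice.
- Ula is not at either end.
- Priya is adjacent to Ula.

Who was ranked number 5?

With clues 1–4, Gus and Priya are ruled out for rank 5.
With clues 1–6, Alice and Ravi are ruled out for rank 5.
With clues 1–7, Ula is ruled out for rank 5.
So rank 5 is Rosa.

Rosa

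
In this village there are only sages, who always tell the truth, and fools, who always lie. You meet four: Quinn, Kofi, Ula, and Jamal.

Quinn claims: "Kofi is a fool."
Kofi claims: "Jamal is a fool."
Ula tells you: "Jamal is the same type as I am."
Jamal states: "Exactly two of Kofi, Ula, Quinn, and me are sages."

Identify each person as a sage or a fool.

Quinn: sage, Kofi: fool, Ula: fool, Jamal: sage

Consider Quinn. Suppose Quinn is a fool.
Then no assignment of the remaining roles makes every statement match its speaker's type — contradiction.
So Quinn is a sage.
Consider Kofi. Suppose Kofi is a sage.
Then Quinn's statement comes out false, contradicting Quinn being a sage.
So Kofi is a fool.
Consider Ula. Suppose Ula is a sage.
Then whichever role Jamal has, Jamal's statement has the wrong truth value — contradiction.
So Ula is a fool.
Consider Jamal. Suppose Jamal is a fool.
Then Kofi's statement comes out true, contradicting Kofi being a fool.
So Jamal is a sage.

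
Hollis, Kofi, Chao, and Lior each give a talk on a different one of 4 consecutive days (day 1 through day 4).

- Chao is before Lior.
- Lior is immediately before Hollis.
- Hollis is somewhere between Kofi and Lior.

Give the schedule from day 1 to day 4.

Chao, Lior, Hollis, Kofi

From clue 1: Chao is in {1,2,3}.
From clues 1–2: Hollis is in {3,4}.
From clues 1–3: Chao → day 1, Lior → day 2, Hollis → day 3, Kofi → day 4.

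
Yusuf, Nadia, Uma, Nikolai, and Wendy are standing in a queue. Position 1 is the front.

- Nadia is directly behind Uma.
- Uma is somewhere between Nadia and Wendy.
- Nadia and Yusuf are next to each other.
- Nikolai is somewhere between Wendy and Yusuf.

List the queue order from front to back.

Wendy, Nikolai, Uma, Nadia, Yusuf

From clue 1: Nadia is in {2,3,4,5}.
From clues 1–2: Nadia is in {3,4,5}.
From clues 1–3: Yusuf is in {4,5}.
From clues 1–4: Wendy → position 1, Nikolai → position 2, Uma → position 3, Nadia → position 4, Yusuf → position 5.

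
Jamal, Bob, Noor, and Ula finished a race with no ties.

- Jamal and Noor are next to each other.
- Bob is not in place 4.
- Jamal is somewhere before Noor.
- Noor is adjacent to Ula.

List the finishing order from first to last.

Bob, Jamal, Noor, Ula

From clues 1–2: Bob is in {1,2,3}.
From clues 1–3: Jamal is in {1,2,3}.
From clues 1–4: Bob → place 1, Jamal → place 2, Noor → place 3, Ula → place 4.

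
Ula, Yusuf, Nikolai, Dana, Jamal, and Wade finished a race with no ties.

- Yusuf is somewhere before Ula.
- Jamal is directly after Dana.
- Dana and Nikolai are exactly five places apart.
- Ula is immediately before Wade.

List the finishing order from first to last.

Dana, Jamal, Yusuf, Ula, Wade, Nikolai

From clue 1: Ula is in {2,3,4,5,6}.
From clues 1–3: Dana → place 1, Jamal → place 2, Nikolai → place 6.
From clues 1–4: Yusuf → place 3, Ula → place 4, Wade → place 5.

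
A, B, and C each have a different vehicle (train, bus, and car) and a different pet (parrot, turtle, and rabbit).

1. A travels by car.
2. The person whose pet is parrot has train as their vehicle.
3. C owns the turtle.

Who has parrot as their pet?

With clues 1–2, A is impossible for the one with pet parrot.
With clues 1–3, C is impossible for the one with pet parrot.
That leaves B.

B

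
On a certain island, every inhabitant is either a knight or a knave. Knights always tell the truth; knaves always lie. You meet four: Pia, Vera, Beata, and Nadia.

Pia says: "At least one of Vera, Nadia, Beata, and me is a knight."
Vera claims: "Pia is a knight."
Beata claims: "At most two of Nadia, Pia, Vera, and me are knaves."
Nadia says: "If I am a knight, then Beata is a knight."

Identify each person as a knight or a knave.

Consider Pia. Suppose Pia is a knave.
Then no assignment of the remaining roles makes every statement match its speaker's type — contradiction.
So Pia is a knight.
With that fixed, Vera's statement is true, so Vera is a knight.
With that fixed, Beata's statement is true, so Beata is a knight.
With that fixed, Nadia's statement is true, so Nadia is a knight.

Pia: knight, Vera: knight, Beata: knight, Nadia: knight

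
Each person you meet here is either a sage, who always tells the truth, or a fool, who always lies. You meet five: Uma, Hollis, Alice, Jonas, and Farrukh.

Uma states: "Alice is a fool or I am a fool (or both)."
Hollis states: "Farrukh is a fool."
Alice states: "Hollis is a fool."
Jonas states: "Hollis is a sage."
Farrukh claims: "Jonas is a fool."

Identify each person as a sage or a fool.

Uma: sage, Hollis: sage, Alice: fool, Jonas: sage, Farrukh: fool

Consider Uma. Suppose Uma is a fool.
Then Uma's own statement would have to be false, but it can't be — contradiction.
So Uma is a sage.
Consider Hollis. Suppose Hollis is a fool.
Then no assignment of the remaining roles makes every statement match its speaker's type — contradiction.
So Hollis is a sage.
With that fixed, Alice's statement is false, so Alice is a fool.
With that fixed, Jonas's statement is true, so Jonas is a sage.
With that fixed, Farrukh's statement is false, so Farrukh is a fool.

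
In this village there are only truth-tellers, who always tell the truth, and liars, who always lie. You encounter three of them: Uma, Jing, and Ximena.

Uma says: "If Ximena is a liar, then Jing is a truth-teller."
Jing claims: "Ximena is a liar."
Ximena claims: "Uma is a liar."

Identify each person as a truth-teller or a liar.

Uma: truth-teller, Jing: truth-teller, Ximena: liar

Consider Uma. Suppose Uma is a liar.
Then no assignment of the remaining roles makes every statement match its speaker's type — contradiction.
So Uma is a truth-teller.
With that fixed, Ximena's statement is false, so Ximena is a liar.
With that fixed, Jing's statement is true, so Jing is a truth-teller.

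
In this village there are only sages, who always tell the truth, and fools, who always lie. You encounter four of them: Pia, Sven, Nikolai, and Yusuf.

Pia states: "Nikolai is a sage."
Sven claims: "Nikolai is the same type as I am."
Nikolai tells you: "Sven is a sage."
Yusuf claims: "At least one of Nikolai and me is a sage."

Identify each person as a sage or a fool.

Consider Pia. Suppose Pia is a fool.
Then no assignment of the remaining roles makes every statement match its speaker's type — contradiction.
So Pia is a sage.
Consider Sven. Suppose Sven is a fool.
Then no assignment of the remaining roles makes every statement match its speaker's type — contradiction.
So Sven is a sage.
With that fixed, Nikolai's statement is true, so Nikolai is a sage.
With that fixed, Yusuf's statement is true, so Yusuf is a sage.

Pia: sage, Sven: sage, Nikolai: sage, Yusuf: sage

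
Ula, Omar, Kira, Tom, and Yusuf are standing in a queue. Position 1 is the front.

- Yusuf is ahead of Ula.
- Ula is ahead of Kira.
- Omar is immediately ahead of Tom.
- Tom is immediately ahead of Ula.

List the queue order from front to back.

From clue 1: Ula is in {2,3,4,5}.
From clues 1–2: Ula is in {2,3,4}.
From clues 1–3: Ula is in {2,4}.
From clues 1–4: Yusuf → position 1, Omar → position 2, Tom → position 3, Ula → position 4, Kira → position 5.

Yusuf, Omar, Tom, Ula, Kira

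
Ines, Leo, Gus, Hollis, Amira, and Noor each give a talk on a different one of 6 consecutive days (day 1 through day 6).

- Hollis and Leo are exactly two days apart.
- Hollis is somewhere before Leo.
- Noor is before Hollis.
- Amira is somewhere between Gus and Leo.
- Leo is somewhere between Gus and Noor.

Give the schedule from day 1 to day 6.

Noor, Hollis, Ines, Leo, Amira, Gus

From clues 1–2: Leo is in {3,4,5,6}.
From clues 1–3: Leo is in {4,5,6}.
From clues 1–5: Noor → day 1, Hollis → day 2, Ines → day 3, Leo → day 4, Amira → day 5, Gus → day 6.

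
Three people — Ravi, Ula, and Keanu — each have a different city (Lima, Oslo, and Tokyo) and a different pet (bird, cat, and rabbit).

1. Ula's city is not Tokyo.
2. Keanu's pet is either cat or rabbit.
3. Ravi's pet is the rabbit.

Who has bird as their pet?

With clues 1–2, Keanu is impossible for the one with pet bird.
With clues 1–3, Ravi is impossible for the one with pet bird.
That leaves Ula.

Ula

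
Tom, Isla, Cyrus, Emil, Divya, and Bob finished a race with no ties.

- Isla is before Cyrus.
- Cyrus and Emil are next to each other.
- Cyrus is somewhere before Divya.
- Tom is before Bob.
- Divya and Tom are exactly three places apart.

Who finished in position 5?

Divya

With clues 1–2, Isla is ruled out for place 5.
With clues 1–5, Bob, Cyrus, Emil, and Tom are ruled out for place 5.
So place 5 is Divya.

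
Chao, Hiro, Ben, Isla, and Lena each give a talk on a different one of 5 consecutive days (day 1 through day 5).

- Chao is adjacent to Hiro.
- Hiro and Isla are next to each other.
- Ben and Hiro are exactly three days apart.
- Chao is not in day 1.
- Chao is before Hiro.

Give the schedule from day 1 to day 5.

Ben, Lena, Chao, Hiro, Isla

From clues 1–2: Hiro is in {2,3,4}.
From clues 1–3: Hiro is in {2,4}.
From clues 1–4: Chao is in {3,5}.
From clues 1–5: Ben → day 1, Lena → day 2, Chao → day 3, Hiro → day 4, Isla → day 5.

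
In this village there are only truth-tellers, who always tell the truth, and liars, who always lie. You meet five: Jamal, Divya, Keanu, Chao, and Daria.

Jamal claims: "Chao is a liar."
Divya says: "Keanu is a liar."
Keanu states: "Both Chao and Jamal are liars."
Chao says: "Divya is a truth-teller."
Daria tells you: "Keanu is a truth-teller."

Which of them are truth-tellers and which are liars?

Jamal: liar, Divya: truth-teller, Keanu: liar, Chao: truth-teller, Daria: liar

Consider Jamal. Suppose Jamal is a truth-teller.
Then no assignment of the remaining roles makes every statement match its speaker's type — contradiction.
So Jamal is a liar.
Consider Divya. Suppose Divya is a liar.
Then no assignment of the remaining roles makes every statement match its speaker's type — contradiction.
So Divya is a truth-teller.
With that fixed, Chao's statement is true, so Chao is a truth-teller.
With that fixed, Keanu's statement is false, so Keanu is a liar.
With that fixed, Daria's statement is false, so Daria is a liar.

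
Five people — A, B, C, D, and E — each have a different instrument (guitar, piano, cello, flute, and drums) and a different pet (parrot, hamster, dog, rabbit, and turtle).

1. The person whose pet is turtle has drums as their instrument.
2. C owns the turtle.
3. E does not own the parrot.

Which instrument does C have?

With clues 1–2, cello, flute, guitar, and piano are impossible for C's instrument.
That leaves drums.

drums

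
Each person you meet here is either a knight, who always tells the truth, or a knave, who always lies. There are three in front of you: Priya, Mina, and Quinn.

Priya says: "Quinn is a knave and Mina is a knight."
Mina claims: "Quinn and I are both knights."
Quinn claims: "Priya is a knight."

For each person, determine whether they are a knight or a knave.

Priya: knave, Mina: knave, Quinn: knave

Consider Priya. Suppose Priya is a knight.
Then no assignment of the remaining roles makes every statement match its speaker's type — contradiction.
So Priya is a knave.
With that fixed, Quinn's statement is false, so Quinn is a knave.
With that fixed, Mina's statement is false, so Mina is a knave.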